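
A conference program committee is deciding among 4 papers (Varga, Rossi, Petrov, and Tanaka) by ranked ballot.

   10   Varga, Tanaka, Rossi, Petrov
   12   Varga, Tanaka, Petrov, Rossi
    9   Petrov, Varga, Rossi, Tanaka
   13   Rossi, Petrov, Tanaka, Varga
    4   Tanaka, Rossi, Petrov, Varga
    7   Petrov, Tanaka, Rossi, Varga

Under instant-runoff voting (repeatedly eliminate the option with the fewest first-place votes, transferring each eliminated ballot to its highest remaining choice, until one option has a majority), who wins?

Round 1: Varga 22, Petrov 16, Rossi 13, Tanaka 4. Tanaka has the fewest and is eliminated.
Round 2: Varga 22, Rossi 17, Petrov 16. Petrov has the fewest and is eliminated.
Round 3: Varga 31, Rossi 24. Varga has a majority.

Varga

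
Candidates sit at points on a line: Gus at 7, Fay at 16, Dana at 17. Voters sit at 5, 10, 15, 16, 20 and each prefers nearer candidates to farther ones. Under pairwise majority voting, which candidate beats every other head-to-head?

Fay

With single-peaked preferences on a line, the Condorcet winner is the candidate closest to the median voter.
The median voter (position 15) is closest to Fay at 16.
Check: Fay vs Gus — voters closer to Fay: 3 of 5.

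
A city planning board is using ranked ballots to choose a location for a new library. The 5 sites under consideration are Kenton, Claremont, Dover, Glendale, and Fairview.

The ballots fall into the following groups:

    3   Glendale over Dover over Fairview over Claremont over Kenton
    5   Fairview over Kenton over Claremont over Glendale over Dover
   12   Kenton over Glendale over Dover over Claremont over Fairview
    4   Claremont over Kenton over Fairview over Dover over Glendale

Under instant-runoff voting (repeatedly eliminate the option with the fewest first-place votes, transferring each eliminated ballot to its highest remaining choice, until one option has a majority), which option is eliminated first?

Round 1: Kenton 12, Fairview 5, Claremont 4, Glendale 3, Dover 0. Dover has the fewest and is eliminated.
Round 2: Kenton 12, Fairview 5, Claremont 4, Glendale 3. Glendale has the fewest and is eliminated.
Round 3: Kenton 12, Fairview 8, Claremont 4. Claremont has the fewest and is eliminated.
Round 4: Kenton 16, Fairview 8. Kenton has a majority.

Dover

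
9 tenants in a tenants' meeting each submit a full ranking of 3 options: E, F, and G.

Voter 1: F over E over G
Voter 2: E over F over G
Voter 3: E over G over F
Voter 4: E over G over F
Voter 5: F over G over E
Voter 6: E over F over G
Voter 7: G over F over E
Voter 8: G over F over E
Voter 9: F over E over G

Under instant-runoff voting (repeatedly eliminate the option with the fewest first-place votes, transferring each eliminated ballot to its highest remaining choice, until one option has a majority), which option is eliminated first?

Round 1: E 4, F 3, G 2. G has the fewest and is eliminated.
Round 2: F 5, E 4. F has a majority.

G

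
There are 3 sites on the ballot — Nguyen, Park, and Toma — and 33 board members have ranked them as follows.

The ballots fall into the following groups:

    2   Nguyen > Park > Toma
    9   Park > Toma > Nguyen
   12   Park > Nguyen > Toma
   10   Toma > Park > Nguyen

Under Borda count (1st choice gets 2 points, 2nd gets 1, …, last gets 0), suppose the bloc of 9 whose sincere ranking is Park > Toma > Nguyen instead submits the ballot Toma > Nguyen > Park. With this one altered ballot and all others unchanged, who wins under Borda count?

Toma

Borda totals with the altered ballot: Nguyen 25, Park 36, Toma 38.
The switch changes the winner from Park to Toma.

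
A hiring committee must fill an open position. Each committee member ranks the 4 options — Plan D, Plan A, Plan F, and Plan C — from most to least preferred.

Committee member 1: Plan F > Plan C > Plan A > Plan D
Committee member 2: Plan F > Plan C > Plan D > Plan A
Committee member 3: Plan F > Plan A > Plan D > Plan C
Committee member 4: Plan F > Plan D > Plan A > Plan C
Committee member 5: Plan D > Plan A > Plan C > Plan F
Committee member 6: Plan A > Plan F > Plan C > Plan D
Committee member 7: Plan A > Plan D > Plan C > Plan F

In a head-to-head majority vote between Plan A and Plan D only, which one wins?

Plan A

Ballots ranking Plan A above Plan D: 4.
Ballots ranking Plan D above Plan A: 3.
Plan A wins the head-to-head, 4–3.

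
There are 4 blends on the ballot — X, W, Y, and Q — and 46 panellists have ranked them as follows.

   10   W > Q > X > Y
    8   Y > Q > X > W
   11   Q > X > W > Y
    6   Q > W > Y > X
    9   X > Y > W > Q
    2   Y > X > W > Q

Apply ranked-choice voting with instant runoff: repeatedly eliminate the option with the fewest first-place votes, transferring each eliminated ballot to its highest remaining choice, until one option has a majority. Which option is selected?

Round 1: Q 17, W 10, Y 10, X 9. X has the fewest and is eliminated.
Round 2: Y 19, Q 17, W 10. W has the fewest and is eliminated.
Round 3: Q 27, Y 19. Q has a majority.

Q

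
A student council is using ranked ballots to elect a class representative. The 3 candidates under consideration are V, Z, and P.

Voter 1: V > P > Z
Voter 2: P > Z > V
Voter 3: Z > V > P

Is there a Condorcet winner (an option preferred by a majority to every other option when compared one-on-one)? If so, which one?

No Condorcet winner

Head-to-head results (3 voters total):
V vs Z: Z wins 2–1.
V vs P: V wins 2–1.
Z vs P: P wins 2–1.
No candidate beats all others: V beats P beats Z beats V, a majority cycle.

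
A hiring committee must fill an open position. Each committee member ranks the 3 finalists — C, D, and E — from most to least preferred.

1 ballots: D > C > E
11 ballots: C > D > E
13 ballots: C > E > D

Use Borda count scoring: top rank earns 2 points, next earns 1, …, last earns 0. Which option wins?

C

Borda scores:
  C: 1 + 11·2 + 13·2 = 49
  D: 2 + 11·1 + 13·0 = 13
  E: 0 + 11·0 + 13·1 = 13
C has the highest total.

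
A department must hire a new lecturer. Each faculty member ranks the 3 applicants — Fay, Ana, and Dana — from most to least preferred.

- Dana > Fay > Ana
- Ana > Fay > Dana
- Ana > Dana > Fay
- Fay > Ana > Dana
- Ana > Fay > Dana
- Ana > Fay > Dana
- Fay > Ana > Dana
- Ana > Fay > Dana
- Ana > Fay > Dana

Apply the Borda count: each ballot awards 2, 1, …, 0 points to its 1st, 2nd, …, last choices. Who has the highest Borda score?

Borda scores:
  Fay: 1 + 1 + 0 + 2 + 1 + 1 + 2 + 1 + 1 = 10
  Ana: 0 + 2 + 2 + 1 + 2 + 2 + 1 + 2 + 2 = 14
  Dana: 2 + 0 + 1 + 0 + 0 + 0 + 0 + 0 + 0 = 3
Ana has the highest total.

Ana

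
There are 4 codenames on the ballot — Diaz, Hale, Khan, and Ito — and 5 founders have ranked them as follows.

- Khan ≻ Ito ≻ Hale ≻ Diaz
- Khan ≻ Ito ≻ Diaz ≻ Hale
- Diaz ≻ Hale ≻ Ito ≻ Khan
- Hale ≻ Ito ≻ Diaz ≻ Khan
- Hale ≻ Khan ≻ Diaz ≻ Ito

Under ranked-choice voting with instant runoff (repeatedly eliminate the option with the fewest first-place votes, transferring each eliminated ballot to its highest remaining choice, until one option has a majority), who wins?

Hale

Round 1: Hale 2, Khan 2, Diaz 1, Ito 0. Ito has the fewest and is eliminated.
Round 2: Hale 2, Khan 2, Diaz 1. Diaz has the fewest and is eliminated.
Round 3: Hale 3, Khan 2. Hale has a majority.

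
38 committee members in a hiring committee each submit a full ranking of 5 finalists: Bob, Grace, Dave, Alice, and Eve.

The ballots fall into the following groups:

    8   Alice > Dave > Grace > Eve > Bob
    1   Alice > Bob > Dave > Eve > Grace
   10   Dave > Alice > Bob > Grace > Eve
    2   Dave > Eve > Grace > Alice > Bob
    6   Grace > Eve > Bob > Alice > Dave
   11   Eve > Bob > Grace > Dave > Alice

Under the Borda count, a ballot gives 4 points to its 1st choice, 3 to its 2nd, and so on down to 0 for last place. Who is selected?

Borda scores:
  Bob: 8·0 + 3 + 10·2 + 2·0 + 6·2 + 11·3 = 68
  Grace: 8·2 + 0 + 10·1 + 2·2 + 6·4 + 11·2 = 76
  Dave: 8·3 + 2 + 10·4 + 2·4 + 6·0 + 11·1 = 85
  Alice: 8·4 + 4 + 10·3 + 2·1 + 6·1 + 11·0 = 74
  Eve: 8·1 + 1 + 10·0 + 2·3 + 6·3 + 11·4 = 77
Dave has the highest total.

Dave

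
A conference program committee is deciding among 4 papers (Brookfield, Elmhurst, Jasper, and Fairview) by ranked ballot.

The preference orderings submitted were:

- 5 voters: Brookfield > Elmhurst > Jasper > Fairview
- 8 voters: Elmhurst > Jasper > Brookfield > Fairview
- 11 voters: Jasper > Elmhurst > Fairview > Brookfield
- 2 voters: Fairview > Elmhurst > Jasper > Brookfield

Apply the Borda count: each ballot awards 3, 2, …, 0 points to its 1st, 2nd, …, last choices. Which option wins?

Borda scores:
  Brookfield: 5·3 + 8·1 + 11·0 + 2·0 = 23
  Elmhurst: 5·2 + 8·3 + 11·2 + 2·2 = 60
  Jasper: 5·1 + 8·2 + 11·3 + 2·1 = 56
  Fairview: 5·0 + 8·0 + 11·1 + 2·3 = 17
Elmhurst has the highest total.

Elmhurst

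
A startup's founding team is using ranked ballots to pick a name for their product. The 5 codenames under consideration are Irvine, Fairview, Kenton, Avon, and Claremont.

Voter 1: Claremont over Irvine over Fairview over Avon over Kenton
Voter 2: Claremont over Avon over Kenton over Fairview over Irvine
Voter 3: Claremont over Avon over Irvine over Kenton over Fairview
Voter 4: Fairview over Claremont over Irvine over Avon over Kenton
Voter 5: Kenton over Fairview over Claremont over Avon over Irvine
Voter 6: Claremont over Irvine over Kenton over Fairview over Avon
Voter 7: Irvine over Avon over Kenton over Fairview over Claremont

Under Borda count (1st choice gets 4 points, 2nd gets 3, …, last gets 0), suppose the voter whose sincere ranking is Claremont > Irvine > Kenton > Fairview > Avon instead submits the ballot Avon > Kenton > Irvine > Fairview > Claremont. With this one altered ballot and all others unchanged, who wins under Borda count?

Claremont

Borda totals with the altered ballot: Irvine 13, Fairview 12, Kenton 12, Avon 16, Claremont 17.
The winner is unchanged: still Claremont.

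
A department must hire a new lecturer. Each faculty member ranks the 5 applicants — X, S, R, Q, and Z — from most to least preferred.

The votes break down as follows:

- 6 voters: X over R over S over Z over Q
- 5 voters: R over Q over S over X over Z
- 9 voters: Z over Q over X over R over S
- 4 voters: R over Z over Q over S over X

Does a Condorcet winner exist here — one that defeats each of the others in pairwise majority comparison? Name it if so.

Head-to-head results (24 voters total):
X vs S: X wins 15–9.
X vs R: X wins 15–9.
X vs Q: Q wins 18–6.
X vs Z: Z wins 13–11.
S vs R: R wins 24–0.
S vs Q: Q wins 18–6.
S vs Z: Z wins 13–11.
R vs Q: R wins 15–9.
R vs Z: R wins 15–9.
Q vs Z: Z wins 19–5.
No candidate beats all others: X beats R beats Q beats X, a majority cycle.

There is no Condorcet winner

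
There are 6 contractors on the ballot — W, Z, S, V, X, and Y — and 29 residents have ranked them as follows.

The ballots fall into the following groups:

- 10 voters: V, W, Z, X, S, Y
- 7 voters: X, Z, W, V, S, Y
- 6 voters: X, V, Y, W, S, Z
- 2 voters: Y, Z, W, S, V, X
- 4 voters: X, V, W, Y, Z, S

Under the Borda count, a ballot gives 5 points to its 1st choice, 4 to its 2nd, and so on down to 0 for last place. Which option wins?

V

Borda scores:
  W: 10·4 + 7·3 + 6·2 + 2·3 + 4·3 = 91
  Z: 10·3 + 7·4 + 6·0 + 2·4 + 4·1 = 70
  S: 10·1 + 7·1 + 6·1 + 2·2 + 4·0 = 27
  V: 10·5 + 7·2 + 6·4 + 2·1 + 4·4 = 106
  X: 10·2 + 7·5 + 6·5 + 2·0 + 4·5 = 105
  Y: 10·0 + 7·0 + 6·3 + 2·5 + 4·2 = 36
V has the highest total.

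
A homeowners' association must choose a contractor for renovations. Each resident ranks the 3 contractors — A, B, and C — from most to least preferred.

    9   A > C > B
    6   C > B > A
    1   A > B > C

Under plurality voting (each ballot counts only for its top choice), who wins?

A

First-place vote totals:
  A: 10
  B: 0
  C: 6
A has the most first-place votes.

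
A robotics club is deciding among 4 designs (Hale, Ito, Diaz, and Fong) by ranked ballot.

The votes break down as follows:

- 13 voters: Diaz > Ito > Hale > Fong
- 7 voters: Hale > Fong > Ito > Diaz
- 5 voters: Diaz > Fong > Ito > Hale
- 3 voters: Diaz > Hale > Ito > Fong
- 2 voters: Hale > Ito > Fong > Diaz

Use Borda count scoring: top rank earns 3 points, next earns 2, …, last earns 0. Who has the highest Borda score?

Borda scores:
  Hale: 13·1 + 7·3 + 5·0 + 3·2 + 2·3 = 46
  Ito: 13·2 + 7·1 + 5·1 + 3·1 + 2·2 = 45
  Diaz: 13·3 + 7·0 + 5·3 + 3·3 + 2·0 = 63
  Fong: 13·0 + 7·2 + 5·2 + 3·0 + 2·1 = 26
Diaz has the highest total.

Diaz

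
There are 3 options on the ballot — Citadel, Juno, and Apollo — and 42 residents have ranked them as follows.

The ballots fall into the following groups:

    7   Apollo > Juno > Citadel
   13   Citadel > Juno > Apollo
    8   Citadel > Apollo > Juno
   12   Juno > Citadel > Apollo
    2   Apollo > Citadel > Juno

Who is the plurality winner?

First-place vote totals:
  Citadel: 21
  Juno: 12
  Apollo: 9
Citadel has the most first-place votes.

Citadel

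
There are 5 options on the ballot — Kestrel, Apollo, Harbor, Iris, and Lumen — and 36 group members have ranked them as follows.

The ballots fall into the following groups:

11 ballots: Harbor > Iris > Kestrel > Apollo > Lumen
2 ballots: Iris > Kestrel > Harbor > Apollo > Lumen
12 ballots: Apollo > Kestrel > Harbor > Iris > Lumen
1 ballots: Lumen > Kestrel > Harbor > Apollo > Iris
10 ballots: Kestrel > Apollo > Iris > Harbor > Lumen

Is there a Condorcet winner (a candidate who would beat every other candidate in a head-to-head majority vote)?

Yes

Head-to-head results (36 voters total):
Kestrel vs Apollo: Kestrel wins 24–12.
Kestrel vs Harbor: Kestrel wins 25–11.
Kestrel vs Iris: Kestrel wins 23–13.
Kestrel vs Lumen: Kestrel wins 35–1.
Apollo vs Harbor: Apollo wins 22–14.
Apollo vs Iris: Apollo wins 23–13.
Apollo vs Lumen: Apollo wins 35–1.
Harbor vs Iris: Harbor wins 24–12.
Harbor vs Lumen: Harbor wins 35–1.
Iris vs Lumen: Iris wins 35–1.
Kestrel beats each rival — Apollo (24–12), Harbor (25–11), Iris (23–13), Lumen (35–1) — so Kestrel is the Condorcet winner.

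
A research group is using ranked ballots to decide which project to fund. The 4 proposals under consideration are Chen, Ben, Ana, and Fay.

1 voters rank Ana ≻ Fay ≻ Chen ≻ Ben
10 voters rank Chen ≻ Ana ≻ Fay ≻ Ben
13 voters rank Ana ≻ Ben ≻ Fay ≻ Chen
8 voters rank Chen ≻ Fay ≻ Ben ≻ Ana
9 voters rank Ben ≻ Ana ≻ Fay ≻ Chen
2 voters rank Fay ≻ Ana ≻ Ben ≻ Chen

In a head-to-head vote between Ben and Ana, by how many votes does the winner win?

Ballots ranking Ben above Ana: 8+9 = 17.
Ballots ranking Ana above Ben: 1+10+13+2 = 26.
Ana wins 26–17, a margin of 9.

9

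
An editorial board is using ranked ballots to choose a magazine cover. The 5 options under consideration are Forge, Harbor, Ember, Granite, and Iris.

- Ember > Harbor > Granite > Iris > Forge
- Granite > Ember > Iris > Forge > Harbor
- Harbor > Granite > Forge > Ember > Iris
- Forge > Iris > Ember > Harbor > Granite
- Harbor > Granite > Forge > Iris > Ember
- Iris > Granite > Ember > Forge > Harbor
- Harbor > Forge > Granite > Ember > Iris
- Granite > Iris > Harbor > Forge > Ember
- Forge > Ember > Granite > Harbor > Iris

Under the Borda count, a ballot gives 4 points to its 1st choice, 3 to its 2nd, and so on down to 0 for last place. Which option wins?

Granite

Borda scores:
  Forge: 0 + 1 + 2 + 4 + 2 + 1 + 3 + 1 + 4 = 18
  Harbor: 3 + 0 + 4 + 1 + 4 + 0 + 4 + 2 + 1 = 19
  Ember: 4 + 3 + 1 + 2 + 0 + 2 + 1 + 0 + 3 = 16
  Granite: 2 + 4 + 3 + 0 + 3 + 3 + 2 + 4 + 2 = 23
  Iris: 1 + 2 + 0 + 3 + 1 + 4 + 0 + 3 + 0 = 14
Granite has the highest total.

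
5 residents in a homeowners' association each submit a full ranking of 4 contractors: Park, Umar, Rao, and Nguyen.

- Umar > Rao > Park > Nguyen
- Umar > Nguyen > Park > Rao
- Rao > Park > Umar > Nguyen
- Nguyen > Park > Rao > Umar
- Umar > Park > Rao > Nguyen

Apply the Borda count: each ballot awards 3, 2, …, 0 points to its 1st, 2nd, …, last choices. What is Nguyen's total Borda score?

5

Borda scores:
  Park: 1 + 1 + 2 + 2 + 2 = 8
  Umar: 3 + 3 + 1 + 0 + 3 = 10
  Rao: 2 + 0 + 3 + 1 + 1 = 7
  Nguyen: 0 + 2 + 0 + 3 + 0 = 5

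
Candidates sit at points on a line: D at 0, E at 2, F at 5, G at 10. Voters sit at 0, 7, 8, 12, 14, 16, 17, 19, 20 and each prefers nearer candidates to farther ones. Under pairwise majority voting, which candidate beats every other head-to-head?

G

With single-peaked preferences on a line, the Condorcet winner is the candidate closest to the median voter.
The median voter (position 14) is closest to G at 10.
Check: G vs F — voters closer to G: 7 of 9.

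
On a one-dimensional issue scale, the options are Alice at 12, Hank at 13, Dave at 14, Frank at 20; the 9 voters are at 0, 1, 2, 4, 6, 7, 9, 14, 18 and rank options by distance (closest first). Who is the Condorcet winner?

With single-peaked preferences on a line, the Condorcet winner is the candidate closest to the median voter.
The median voter (position 6) is closest to Alice at 12.
Check: Alice vs Dave — voters closer to Alice: 7 of 9.

Alice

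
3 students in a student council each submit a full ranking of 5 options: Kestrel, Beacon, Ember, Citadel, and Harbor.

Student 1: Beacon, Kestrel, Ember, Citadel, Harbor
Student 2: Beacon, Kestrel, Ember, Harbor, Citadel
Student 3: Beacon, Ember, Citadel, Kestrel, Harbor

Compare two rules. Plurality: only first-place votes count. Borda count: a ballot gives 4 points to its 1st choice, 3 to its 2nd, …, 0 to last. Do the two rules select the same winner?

Yes

Plurality first-place counts: Kestrel 0, Beacon 3, Ember 0, Citadel 0, Harbor 0 → Beacon.
Borda totals: Kestrel 7, Beacon 12, Ember 7, Citadel 3, Harbor 1 → Beacon.
The two rules agree on Beacon.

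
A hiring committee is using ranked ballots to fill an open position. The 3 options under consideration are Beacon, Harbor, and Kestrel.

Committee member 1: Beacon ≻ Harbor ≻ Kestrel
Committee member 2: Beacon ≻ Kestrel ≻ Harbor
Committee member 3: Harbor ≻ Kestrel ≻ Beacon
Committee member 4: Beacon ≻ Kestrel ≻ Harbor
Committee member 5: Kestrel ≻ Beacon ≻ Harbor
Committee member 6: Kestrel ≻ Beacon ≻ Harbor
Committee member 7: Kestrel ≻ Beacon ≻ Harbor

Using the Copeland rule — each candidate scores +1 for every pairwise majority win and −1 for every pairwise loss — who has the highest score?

Pairwise results:
  Beacon vs Harbor: Beacon wins 6–1.
  Beacon vs Kestrel: Kestrel wins 4–3.
  Harbor vs Kestrel: Kestrel wins 5–2.
Copeland scores (wins − losses):
  Beacon: 1 − 1 = 0
  Harbor: 0 − 2 = -2
  Kestrel: 2 − 0 = 2
Kestrel has the best Copeland score.

Kestrel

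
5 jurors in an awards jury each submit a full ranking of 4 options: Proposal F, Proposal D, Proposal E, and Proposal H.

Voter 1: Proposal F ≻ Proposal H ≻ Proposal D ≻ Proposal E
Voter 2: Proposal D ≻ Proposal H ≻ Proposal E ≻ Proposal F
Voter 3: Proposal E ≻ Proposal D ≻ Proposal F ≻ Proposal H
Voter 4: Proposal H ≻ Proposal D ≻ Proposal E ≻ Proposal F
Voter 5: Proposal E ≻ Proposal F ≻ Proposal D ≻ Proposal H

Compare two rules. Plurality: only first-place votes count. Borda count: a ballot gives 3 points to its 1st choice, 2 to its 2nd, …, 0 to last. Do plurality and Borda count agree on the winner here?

Plurality first-place counts: Proposal F 1, Proposal D 1, Proposal E 2, Proposal H 1 → Proposal E.
Borda totals: Proposal F 6, Proposal D 9, Proposal E 8, Proposal H 7 → Proposal D.
The two rules disagree: plurality picks Proposal E, Borda picks Proposal D.

No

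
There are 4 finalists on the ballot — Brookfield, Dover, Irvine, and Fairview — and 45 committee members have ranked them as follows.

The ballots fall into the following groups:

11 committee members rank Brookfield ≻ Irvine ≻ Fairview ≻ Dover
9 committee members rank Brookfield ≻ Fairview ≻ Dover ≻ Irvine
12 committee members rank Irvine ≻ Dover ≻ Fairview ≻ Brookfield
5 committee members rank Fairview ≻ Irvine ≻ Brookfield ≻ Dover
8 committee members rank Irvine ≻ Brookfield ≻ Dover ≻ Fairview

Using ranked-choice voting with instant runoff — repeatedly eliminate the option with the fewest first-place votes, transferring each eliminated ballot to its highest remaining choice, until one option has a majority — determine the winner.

Irvine

Round 1: Brookfield 20, Irvine 20, Fairview 5, Dover 0. Dover has the fewest and is eliminated.
Round 2: Brookfield 20, Irvine 20, Fairview 5. Fairview has the fewest and is eliminated.
Round 3: Irvine 25, Brookfield 20. Irvine has a majority.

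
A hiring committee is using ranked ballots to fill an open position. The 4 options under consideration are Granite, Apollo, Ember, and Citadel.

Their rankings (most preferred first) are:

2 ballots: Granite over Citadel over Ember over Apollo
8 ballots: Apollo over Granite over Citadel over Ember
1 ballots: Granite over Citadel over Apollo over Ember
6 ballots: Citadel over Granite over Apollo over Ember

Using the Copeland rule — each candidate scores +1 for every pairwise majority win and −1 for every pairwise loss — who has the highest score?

Granite

Pairwise results:
  Granite vs Apollo: Granite wins 9–8.
  Granite vs Ember: Granite wins 17–0.
  Granite vs Citadel: Granite wins 11–6.
  Apollo vs Ember: Apollo wins 15–2.
  Apollo vs Citadel: Citadel wins 9–8.
  Ember vs Citadel: Citadel wins 17–0.
Copeland scores (wins − losses):
  Granite: 3 − 0 = 3
  Apollo: 1 − 2 = -1
  Ember: 0 − 3 = -3
  Citadel: 2 − 1 = 1
Granite has the best Copeland score.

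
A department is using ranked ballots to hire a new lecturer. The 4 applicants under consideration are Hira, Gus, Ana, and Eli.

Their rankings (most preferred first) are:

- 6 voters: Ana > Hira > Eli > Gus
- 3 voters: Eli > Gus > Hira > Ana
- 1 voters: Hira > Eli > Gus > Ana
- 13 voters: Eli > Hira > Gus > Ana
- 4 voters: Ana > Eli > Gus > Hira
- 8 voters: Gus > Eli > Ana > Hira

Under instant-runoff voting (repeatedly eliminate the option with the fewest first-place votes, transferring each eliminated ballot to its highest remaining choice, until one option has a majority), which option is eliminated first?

Hira

Round 1: Eli 16, Ana 10, Gus 8, Hira 1. Hira has the fewest and is eliminated.
Round 2: Eli 17, Ana 10, Gus 8. Gus has the fewest and is eliminated.
Round 3: Eli 25, Ana 10. Eli has a majority.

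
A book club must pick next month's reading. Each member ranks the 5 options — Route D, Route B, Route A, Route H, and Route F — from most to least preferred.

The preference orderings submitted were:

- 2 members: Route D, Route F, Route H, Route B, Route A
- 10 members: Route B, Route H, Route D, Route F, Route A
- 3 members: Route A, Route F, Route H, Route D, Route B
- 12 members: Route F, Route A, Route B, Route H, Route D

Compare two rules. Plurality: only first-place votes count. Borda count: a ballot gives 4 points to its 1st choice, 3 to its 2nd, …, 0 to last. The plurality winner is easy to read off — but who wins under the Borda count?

Plurality first-place counts: Route D 2, Route B 10, Route A 3, Route H 0, Route F 12 → Route F.
Borda totals: Route D 31, Route B 66, Route A 48, Route H 52, Route F 73 → Route F.

Route F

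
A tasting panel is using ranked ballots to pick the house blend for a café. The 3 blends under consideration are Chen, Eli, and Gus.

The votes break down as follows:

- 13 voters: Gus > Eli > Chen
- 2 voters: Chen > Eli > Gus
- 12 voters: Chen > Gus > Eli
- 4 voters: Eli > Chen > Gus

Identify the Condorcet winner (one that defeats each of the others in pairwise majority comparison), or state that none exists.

None — there is no Condorcet winner

Head-to-head results (31 voters total):
Chen vs Eli: Eli wins 17–14.
Chen vs Gus: Chen wins 18–13.
Eli vs Gus: Gus wins 25–6.
No candidate beats all others: Chen beats Gus beats Eli beats Chen, a majority cycle.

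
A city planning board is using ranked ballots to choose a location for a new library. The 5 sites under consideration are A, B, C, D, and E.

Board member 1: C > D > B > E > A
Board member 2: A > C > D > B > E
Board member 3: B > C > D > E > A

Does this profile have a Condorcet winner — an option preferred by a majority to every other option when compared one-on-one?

Head-to-head results (3 voters total):
A vs B: B wins 2–1.
A vs C: C wins 2–1.
A vs D: D wins 2–1.
A vs E: E wins 2–1.
B vs C: C wins 2–1.
B vs D: D wins 2–1.
B vs E: B wins 3–0.
C vs D: C wins 3–0.
C vs E: C wins 3–0.
D vs E: D wins 3–0.
C beats each rival — A (2–1), B (2–1), D (3–0), E (3–0) — so C is the Condorcet winner.

Yes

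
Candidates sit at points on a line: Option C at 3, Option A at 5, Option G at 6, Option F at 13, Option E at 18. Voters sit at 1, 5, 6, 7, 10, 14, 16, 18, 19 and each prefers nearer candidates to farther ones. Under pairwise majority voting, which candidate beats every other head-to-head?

With single-peaked preferences on a line, the Condorcet winner is the candidate closest to the median voter.
The median voter (position 10) is closest to Option F at 13.
Check: Option F vs Option G — voters closer to Option F: 5 of 9.

Option F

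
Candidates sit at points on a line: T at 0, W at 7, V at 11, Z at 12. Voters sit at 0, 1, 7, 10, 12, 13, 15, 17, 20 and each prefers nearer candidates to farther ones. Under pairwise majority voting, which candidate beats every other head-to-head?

With single-peaked preferences on a line, the Condorcet winner is the candidate closest to the median voter.
The median voter (position 12) is closest to Z at 12.
Check: Z vs W — voters closer to Z: 6 of 9.

Z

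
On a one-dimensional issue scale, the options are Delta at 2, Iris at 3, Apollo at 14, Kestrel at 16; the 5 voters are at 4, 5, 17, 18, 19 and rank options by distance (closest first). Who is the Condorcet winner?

With single-peaked preferences on a line, the Condorcet winner is the candidate closest to the median voter.
The median voter (position 17) is closest to Kestrel at 16.
Check: Kestrel vs Iris — voters closer to Kestrel: 3 of 5.

Kestrel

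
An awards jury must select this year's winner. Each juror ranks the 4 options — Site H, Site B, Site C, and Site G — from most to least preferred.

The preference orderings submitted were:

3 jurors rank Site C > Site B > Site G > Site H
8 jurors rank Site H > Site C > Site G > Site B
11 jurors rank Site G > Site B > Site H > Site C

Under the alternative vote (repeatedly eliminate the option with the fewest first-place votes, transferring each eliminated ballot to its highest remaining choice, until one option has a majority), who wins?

Site G

Round 1: Site G 11, Site H 8, Site C 3, Site B 0. Site B has the fewest and is eliminated.
Round 2: Site G 11, Site H 8, Site C 3. Site C has the fewest and is eliminated.
Round 3: Site G 14, Site H 8. Site G has a majority.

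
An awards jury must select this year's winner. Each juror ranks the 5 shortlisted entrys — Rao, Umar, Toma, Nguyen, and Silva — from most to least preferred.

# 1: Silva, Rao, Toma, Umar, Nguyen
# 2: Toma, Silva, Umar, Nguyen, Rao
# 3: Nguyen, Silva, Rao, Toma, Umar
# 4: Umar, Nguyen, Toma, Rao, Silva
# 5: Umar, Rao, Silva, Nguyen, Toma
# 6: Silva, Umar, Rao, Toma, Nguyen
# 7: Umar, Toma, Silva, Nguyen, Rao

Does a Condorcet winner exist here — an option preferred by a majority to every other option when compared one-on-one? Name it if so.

Silva

Head-to-head results (7 voters total):
Rao vs Umar: Umar wins 5–2.
Rao vs Toma: Rao wins 4–3.
Rao vs Nguyen: Nguyen wins 4–3.
Rao vs Silva: Silva wins 5–2.
Umar vs Toma: Umar wins 4–3.
Umar vs Nguyen: Umar wins 6–1.
Umar vs Silva: Silva wins 4–3.
Toma vs Nguyen: Toma wins 4–3.
Toma vs Silva: Silva wins 4–3.
Nguyen vs Silva: Silva wins 5–2.
Silva beats each rival — Rao (5–2), Umar (4–3), Toma (4–3), Nguyen (5–2) — so Silva is the Condorcet winner.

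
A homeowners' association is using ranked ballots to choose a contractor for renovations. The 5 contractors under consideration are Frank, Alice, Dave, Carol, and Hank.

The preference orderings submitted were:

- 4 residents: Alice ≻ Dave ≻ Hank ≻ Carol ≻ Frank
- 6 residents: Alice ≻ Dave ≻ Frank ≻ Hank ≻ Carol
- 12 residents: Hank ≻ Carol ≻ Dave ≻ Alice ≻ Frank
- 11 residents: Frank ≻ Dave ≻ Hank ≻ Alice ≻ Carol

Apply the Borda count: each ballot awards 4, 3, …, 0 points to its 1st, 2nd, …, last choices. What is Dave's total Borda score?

87

Borda scores:
  Frank: 4·0 + 6·2 + 12·0 + 11·4 = 56
  Alice: 4·4 + 6·4 + 12·1 + 11·1 = 63
  Dave: 4·3 + 6·3 + 12·2 + 11·3 = 87
  Carol: 4·1 + 6·0 + 12·3 + 11·0 = 40
  Hank: 4·2 + 6·1 + 12·4 + 11·2 = 84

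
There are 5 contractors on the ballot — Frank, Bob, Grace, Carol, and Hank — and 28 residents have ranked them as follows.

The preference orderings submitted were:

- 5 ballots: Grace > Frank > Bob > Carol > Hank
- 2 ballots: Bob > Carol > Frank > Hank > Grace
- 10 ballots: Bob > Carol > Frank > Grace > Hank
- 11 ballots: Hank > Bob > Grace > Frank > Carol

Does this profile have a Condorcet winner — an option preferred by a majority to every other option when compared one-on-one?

Yes

Head-to-head results (28 voters total):
Frank vs Bob: Bob wins 23–5.
Frank vs Grace: Grace wins 16–12.
Frank vs Carol: Frank wins 16–12.
Frank vs Hank: Frank wins 17–11.
Bob vs Grace: Bob wins 23–5.
Bob vs Carol: Bob wins 28–0.
Bob vs Hank: Bob wins 17–11.
Grace vs Carol: Grace wins 16–12.
Grace vs Hank: Grace wins 15–13.
Carol vs Hank: Carol wins 17–11.
Bob beats each rival — Frank (23–5), Grace (23–5), Carol (28–0), Hank (17–11) — so Bob is the Condorcet winner.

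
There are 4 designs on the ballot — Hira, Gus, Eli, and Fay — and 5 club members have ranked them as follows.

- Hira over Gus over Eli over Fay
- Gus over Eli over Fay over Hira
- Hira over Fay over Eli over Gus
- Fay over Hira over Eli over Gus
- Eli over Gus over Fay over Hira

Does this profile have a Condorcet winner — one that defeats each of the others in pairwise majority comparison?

No

Head-to-head results (5 voters total):
Hira vs Gus: Hira wins 3–2.
Hira vs Eli: Hira wins 3–2.
Hira vs Fay: Fay wins 3–2.
Gus vs Eli: Eli wins 3–2.
Gus vs Fay: Gus wins 3–2.
Eli vs Fay: Eli wins 3–2.
No candidate beats all others: Hira beats Gus beats Fay beats Hira, a majority cycle.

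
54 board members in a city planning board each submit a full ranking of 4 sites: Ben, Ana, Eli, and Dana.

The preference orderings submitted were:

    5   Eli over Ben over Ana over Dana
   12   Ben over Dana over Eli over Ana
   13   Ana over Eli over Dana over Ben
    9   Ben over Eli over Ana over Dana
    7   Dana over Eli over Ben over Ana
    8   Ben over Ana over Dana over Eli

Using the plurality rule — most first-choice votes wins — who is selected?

Ben

First-place vote totals:
  Ben: 29
  Ana: 13
  Eli: 5
  Dana: 7
Ben has the most first-place votes.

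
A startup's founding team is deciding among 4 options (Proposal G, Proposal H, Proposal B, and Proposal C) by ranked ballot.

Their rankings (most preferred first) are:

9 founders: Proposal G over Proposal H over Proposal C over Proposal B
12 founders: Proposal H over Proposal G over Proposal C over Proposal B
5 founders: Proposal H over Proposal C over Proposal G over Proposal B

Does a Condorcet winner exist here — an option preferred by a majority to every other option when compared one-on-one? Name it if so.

Proposal H

Head-to-head results (26 voters total):
Proposal G vs Proposal H: Proposal H wins 17–9.
Proposal G vs Proposal B: Proposal G wins 26–0.
Proposal G vs Proposal C: Proposal G wins 21–5.
Proposal H vs Proposal B: Proposal H wins 26–0.
Proposal H vs Proposal C: Proposal H wins 26–0.
Proposal B vs Proposal C: Proposal C wins 26–0.
Proposal H beats each rival — Proposal G (17–9), Proposal B (26–0), Proposal C (26–0) — so Proposal H is the Condorcet winner.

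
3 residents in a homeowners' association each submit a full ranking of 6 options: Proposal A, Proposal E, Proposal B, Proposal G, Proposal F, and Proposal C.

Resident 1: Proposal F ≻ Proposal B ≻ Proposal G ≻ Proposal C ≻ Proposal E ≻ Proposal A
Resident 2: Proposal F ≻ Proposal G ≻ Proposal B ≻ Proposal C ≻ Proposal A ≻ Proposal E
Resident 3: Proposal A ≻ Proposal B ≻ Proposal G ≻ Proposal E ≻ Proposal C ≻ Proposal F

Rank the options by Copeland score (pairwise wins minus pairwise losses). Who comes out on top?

Proposal F

Pairwise results:
  Proposal A vs Proposal E: Proposal A wins 2–1.
  Proposal A vs Proposal B: Proposal B wins 2–1.
  Proposal A vs Proposal G: Proposal G wins 2–1.
  Proposal A vs Proposal F: Proposal F wins 2–1.
  Proposal A vs Proposal C: Proposal C wins 2–1.
  Proposal E vs Proposal B: Proposal B wins 3–0.
  Proposal E vs Proposal G: Proposal G wins 3–0.
  Proposal E vs Proposal F: Proposal F wins 2–1.
  Proposal E vs Proposal C: Proposal C wins 2–1.
  Proposal B vs Proposal G: Proposal B wins 2–1.
  Proposal B vs Proposal F: Proposal F wins 2–1.
  Proposal B vs Proposal C: Proposal B wins 3–0.
  Proposal G vs Proposal F: Proposal F wins 2–1.
  Proposal G vs Proposal C: Proposal G wins 3–0.
  Proposal F vs Proposal C: Proposal F wins 2–1.
Copeland scores (wins − losses):
  Proposal A: 1 − 4 = -3
  Proposal E: 0 − 5 = -5
  Proposal B: 4 − 1 = 3
  Proposal G: 3 − 2 = 1
  Proposal F: 5 − 0 = 5
  Proposal C: 2 − 3 = -1
Proposal F has the best Copeland score.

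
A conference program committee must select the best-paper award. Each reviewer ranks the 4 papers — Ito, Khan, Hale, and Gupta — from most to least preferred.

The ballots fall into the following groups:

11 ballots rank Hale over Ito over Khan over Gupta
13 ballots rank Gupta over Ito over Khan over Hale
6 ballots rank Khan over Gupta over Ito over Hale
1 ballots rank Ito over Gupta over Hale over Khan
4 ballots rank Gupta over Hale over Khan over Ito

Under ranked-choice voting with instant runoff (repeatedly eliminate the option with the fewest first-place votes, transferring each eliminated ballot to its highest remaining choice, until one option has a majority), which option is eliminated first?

Round 1: Gupta 17, Hale 11, Khan 6, Ito 1. Ito has the fewest and is eliminated.
Round 2: Gupta 18, Hale 11, Khan 6. Gupta has a majority.

Ito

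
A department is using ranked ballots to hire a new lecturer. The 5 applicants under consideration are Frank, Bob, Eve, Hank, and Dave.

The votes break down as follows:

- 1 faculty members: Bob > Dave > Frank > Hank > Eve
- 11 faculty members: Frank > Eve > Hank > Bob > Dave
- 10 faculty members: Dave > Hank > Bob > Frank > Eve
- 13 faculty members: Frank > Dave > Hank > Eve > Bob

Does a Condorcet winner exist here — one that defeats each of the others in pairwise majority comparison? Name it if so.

Frank

Head-to-head results (35 voters total):
Frank vs Bob: Frank wins 24–11.
Frank vs Eve: Frank wins 35–0.
Frank vs Hank: Frank wins 25–10.
Frank vs Dave: Frank wins 24–11.
Bob vs Eve: Eve wins 24–11.
Bob vs Hank: Hank wins 34–1.
Bob vs Dave: Dave wins 23–12.
Eve vs Hank: Hank wins 24–11.
Eve vs Dave: Dave wins 24–11.
Hank vs Dave: Dave wins 24–11.
Frank beats each rival — Bob (24–11), Eve (35–0), Hank (25–10), Dave (24–11) — so Frank is the Condorcet winner.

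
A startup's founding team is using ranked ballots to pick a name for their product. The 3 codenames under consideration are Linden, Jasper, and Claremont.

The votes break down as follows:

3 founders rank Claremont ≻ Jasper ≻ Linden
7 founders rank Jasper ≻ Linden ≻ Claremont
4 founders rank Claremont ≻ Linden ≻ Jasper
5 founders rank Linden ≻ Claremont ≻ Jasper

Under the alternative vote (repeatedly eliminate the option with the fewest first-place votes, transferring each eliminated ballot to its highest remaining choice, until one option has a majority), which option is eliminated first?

Round 1: Jasper 7, Claremont 7, Linden 5. Linden has the fewest and is eliminated.
Round 2: Claremont 12, Jasper 7. Claremont has a majority.

Linden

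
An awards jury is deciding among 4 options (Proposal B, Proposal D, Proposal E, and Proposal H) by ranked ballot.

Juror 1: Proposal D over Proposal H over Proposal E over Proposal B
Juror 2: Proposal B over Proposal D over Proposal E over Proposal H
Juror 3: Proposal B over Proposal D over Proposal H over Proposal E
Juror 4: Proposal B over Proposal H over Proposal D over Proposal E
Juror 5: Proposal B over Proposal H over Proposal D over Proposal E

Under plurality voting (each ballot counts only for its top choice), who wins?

First-place vote totals:
  Proposal B: 4
  Proposal D: 1
  Proposal E: 0
  Proposal H: 0
Proposal B has the most first-place votes.

Proposal B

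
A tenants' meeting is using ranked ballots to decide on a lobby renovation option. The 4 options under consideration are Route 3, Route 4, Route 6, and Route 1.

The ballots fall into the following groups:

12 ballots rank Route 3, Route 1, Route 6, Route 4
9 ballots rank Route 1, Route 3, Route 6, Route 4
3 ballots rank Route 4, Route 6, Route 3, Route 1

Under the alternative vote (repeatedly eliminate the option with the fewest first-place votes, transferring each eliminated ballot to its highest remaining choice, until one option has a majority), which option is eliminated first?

Route 6

Round 1: Route 3 12, Route 1 9, Route 4 3, Route 6 0. Route 6 has the fewest and is eliminated.
Round 2: Route 3 12, Route 1 9, Route 4 3. Route 4 has the fewest and is eliminated.
Round 3: Route 3 15, Route 1 9. Route 3 has a majority.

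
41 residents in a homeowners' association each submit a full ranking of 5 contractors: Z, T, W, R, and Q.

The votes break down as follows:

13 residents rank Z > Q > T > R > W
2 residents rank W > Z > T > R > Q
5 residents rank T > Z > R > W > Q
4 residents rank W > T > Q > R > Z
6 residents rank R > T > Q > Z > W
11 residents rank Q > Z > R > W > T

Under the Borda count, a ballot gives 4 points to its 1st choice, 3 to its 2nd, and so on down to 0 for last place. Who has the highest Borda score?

Borda scores:
  Z: 13·4 + 2·3 + 5·3 + 4·0 + 6·1 + 11·3 = 112
  T: 13·2 + 2·2 + 5·4 + 4·3 + 6·3 + 11·0 = 80
  W: 13·0 + 2·4 + 5·1 + 4·4 + 6·0 + 11·1 = 40
  R: 13·1 + 2·1 + 5·2 + 4·1 + 6·4 + 11·2 = 75
  Q: 13·3 + 2·0 + 5·0 + 4·2 + 6·2 + 11·4 = 103
Z has the highest total.

Z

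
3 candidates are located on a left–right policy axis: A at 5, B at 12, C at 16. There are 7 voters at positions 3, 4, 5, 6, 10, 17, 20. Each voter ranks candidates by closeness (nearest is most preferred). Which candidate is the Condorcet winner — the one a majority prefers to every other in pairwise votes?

A

With single-peaked preferences on a line, the Condorcet winner is the candidate closest to the median voter.
The median voter (position 6) is closest to A at 5.
Check: A vs C — voters closer to A: 5 of 7.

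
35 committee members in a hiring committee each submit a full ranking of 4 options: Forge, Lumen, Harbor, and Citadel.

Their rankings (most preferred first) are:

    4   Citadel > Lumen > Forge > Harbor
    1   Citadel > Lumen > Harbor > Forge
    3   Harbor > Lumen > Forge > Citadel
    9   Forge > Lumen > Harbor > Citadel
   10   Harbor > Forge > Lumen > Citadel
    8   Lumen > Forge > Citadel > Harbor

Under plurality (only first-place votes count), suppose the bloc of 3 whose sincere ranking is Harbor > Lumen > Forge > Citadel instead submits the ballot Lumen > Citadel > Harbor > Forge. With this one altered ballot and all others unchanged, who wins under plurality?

Lumen

First-place totals with the altered ballot: Forge 9, Lumen 11, Harbor 10, Citadel 5.
The switch changes the winner from Harbor to Lumen.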